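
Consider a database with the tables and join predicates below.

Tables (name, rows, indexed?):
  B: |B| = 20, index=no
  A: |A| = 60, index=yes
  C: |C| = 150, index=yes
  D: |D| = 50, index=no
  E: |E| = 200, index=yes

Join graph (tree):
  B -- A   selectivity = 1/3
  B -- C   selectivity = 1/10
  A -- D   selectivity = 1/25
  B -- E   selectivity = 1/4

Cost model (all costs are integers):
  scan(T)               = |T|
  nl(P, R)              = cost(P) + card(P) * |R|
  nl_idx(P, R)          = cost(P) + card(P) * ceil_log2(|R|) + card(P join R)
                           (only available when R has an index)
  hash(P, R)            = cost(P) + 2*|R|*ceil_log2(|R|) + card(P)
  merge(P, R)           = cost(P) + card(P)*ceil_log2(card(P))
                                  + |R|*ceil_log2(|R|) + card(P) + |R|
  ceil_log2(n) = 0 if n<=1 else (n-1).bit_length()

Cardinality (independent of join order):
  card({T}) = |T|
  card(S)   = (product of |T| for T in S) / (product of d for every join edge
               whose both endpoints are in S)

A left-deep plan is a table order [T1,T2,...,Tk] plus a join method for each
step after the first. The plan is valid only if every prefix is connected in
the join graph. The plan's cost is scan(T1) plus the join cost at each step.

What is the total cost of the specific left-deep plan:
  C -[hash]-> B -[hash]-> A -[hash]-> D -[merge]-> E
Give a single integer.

step 1: scan C: cost=150, card=150
step 2: join B via hash
    card(P join B) = 150*20/(10) = 300
    cost = 150 + 2*20*5 + 150 = 500
step 3: join A via hash
    card(P join A) = 300*60/(3) = 6000
    cost = 500 + 2*60*6 + 300 = 1520
step 4: join D via hash
    card(P join D) = 6000*50/(25) = 12000
    cost = 1520 + 2*50*6 + 6000 = 8120
step 5: join E via merge
    card(P join E) = 12000*200/(4) = 600000
    cost = 8120 + 12000*14 + 200*8 + 12000 + 200 = 189920

189920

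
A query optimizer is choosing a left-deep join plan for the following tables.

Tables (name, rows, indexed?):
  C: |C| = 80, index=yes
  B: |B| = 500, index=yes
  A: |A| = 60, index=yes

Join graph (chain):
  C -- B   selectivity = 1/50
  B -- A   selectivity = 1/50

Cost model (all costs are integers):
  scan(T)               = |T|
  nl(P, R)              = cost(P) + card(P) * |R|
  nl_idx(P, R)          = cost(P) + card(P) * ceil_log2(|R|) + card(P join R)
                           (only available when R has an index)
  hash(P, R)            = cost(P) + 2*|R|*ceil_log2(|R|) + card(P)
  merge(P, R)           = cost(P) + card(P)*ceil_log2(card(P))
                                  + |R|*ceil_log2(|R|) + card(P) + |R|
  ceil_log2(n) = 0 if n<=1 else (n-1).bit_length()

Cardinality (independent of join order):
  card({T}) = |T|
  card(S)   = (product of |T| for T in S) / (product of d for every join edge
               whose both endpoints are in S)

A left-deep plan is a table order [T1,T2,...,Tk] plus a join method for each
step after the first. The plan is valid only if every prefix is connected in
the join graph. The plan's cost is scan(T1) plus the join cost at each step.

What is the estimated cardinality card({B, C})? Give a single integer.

800

Tables in S: B(500), C(80)
Edges inside S: C-B(d=50)
numerator = 500 * 80 = 40000
denominator = 50 = 50
card(S) = 40000 / 50 = 800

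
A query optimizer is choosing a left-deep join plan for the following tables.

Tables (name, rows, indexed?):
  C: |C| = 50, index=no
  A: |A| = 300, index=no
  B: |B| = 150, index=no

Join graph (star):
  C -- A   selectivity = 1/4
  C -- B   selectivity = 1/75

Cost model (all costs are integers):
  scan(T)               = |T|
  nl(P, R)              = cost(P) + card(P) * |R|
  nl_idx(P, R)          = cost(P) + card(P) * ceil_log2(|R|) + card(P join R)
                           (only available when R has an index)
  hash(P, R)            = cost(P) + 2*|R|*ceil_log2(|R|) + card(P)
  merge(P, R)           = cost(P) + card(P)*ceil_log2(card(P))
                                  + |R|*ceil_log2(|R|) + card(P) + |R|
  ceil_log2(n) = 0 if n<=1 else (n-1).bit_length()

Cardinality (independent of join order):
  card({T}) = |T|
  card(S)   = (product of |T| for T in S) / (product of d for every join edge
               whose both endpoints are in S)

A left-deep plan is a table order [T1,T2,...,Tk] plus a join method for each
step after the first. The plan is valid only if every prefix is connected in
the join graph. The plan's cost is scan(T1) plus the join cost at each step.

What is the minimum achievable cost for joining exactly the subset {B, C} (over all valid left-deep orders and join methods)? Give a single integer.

900

Selinger DP over subsets of {B,C}:
  {C}: scan cost=50, card=50
  {B}: scan cost=150, card=150
  {BC}: card=100; try (C,hash)→900, (B,merge)→1750, (C,merge)→1850, (B,hash)→2500, (B,nl)→7550, (C,nl)→7650; best=900 via (C,hash)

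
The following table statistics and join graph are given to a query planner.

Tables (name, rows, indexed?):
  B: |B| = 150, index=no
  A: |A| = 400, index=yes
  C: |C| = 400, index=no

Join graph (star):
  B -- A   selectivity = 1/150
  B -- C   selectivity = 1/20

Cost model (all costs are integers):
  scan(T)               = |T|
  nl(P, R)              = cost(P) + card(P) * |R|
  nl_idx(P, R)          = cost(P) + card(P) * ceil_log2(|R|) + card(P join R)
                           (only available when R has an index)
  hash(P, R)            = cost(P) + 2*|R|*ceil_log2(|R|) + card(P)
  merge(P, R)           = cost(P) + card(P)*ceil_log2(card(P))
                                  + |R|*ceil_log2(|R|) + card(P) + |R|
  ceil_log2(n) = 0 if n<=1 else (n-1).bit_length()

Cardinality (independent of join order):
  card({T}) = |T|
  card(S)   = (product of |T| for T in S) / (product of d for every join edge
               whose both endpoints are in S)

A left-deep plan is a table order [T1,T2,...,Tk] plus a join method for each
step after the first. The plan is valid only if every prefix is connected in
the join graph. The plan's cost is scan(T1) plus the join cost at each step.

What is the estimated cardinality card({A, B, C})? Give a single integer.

8000

Tables in S: A(400), B(150), C(400)
Edges inside S: B-A(d=150), B-C(d=20)
numerator = 400 * 150 * 400 = 24000000
denominator = 150 * 20 = 3000
card(S) = 24000000 / 3000 = 8000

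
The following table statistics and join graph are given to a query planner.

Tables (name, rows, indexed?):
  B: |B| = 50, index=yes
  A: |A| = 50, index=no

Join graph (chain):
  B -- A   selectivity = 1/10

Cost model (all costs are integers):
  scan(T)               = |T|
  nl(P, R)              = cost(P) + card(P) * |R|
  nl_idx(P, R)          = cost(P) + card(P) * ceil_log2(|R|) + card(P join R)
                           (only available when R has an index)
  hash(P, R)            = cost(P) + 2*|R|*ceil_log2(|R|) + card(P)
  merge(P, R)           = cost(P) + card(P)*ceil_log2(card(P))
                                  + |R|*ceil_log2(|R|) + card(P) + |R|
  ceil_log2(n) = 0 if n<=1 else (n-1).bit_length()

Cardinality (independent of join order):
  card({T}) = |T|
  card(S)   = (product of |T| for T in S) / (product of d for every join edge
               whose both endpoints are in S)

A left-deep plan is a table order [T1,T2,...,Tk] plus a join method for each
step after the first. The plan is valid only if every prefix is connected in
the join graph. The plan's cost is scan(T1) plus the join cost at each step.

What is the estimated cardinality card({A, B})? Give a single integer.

Tables in S: A(50), B(50)
Edges inside S: B-A(d=10)
numerator = 50 * 50 = 2500
denominator = 10 = 10
card(S) = 2500 / 10 = 250

250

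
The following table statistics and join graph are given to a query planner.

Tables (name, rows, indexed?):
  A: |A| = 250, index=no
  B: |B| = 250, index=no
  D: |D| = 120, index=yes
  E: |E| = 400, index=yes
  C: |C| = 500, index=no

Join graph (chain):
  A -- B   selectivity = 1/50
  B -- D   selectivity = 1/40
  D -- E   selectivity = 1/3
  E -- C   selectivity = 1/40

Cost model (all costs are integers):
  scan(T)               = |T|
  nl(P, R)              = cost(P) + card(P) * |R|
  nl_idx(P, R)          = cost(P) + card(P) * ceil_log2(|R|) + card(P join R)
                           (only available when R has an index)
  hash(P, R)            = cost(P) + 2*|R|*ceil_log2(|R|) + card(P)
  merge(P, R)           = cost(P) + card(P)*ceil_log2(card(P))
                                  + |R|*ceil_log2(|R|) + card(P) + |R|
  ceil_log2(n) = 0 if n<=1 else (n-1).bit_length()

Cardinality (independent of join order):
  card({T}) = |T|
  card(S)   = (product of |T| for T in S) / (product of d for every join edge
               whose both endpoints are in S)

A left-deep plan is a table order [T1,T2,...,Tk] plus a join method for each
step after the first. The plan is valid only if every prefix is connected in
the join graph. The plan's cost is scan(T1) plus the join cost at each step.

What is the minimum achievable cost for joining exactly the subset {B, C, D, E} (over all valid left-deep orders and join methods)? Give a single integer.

119130

Selinger DP over subsets of {B,C,D,E}:
  {B}: scan cost=250, card=250
  {D}: scan cost=120, card=120
  {E}: scan cost=400, card=400
  {C}: scan cost=500, card=500
  {BD}: card=750; try (D,hash)→2180, (D,nl_idx)→2750, (B,merge)→3330, (D,merge)→3460, (B,hash)→4240, (B,nl)→30120 …(+1); best=2180 via (D,hash)
  {DE}: card=16000; try (D,hash)→2480, (E,merge)→5080, (D,merge)→5360, (E,hash)→7440, (E,nl_idx)→17200, (D,nl_idx)→19200 …(+2); best=2480 via (D,hash)
  {CE}: card=5000; try (E,hash)→8200, (C,merge)→9400, (E,merge)→9500, (C,hash)→9800, (E,nl_idx)→10000, (C,nl)→200400 …(+1); best=8200 via (E,hash)
  {BDE}: card=100000; try (E,hash)→10130, (E,merge)→14430, (B,hash)→22480, (E,nl_idx)→108930, (B,merge)→244730, (E,nl)→302180 …(+1); best=10130 via (E,hash)
  {CDE}: card=200000; try (D,hash)→14880, (C,hash)→27480, (D,merge)→79160, (D,nl_idx)→243200, (C,merge)→247480, (D,nl)→608200 …(+1); best=14880 via (D,hash)
  {BCDE}: card=1250000; try (C,hash)→119130, (B,hash)→218880, (C,merge)→1815130, (B,merge)→3817130, (C,nl)→50010130, (B,nl)→50014880; best=119130 via (C,hash)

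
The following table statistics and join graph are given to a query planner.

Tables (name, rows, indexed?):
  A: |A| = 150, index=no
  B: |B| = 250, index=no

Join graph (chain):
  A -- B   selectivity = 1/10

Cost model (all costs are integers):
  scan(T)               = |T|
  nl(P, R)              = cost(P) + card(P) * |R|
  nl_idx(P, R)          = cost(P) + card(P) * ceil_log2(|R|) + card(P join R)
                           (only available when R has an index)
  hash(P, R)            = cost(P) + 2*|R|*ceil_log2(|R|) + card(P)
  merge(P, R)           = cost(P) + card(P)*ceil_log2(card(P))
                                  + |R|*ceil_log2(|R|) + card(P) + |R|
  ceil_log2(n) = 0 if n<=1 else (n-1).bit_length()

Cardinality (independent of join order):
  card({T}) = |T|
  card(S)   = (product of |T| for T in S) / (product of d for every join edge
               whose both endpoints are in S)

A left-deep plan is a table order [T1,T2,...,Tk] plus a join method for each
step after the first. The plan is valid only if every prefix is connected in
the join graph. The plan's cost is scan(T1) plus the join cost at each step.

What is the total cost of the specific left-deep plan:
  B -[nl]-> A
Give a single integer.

step 1: scan B: cost=250, card=250
step 2: join A via nl
    card(P join A) = 250*150/(10) = 3750
    cost = 250 + 250*150 = 37750

37750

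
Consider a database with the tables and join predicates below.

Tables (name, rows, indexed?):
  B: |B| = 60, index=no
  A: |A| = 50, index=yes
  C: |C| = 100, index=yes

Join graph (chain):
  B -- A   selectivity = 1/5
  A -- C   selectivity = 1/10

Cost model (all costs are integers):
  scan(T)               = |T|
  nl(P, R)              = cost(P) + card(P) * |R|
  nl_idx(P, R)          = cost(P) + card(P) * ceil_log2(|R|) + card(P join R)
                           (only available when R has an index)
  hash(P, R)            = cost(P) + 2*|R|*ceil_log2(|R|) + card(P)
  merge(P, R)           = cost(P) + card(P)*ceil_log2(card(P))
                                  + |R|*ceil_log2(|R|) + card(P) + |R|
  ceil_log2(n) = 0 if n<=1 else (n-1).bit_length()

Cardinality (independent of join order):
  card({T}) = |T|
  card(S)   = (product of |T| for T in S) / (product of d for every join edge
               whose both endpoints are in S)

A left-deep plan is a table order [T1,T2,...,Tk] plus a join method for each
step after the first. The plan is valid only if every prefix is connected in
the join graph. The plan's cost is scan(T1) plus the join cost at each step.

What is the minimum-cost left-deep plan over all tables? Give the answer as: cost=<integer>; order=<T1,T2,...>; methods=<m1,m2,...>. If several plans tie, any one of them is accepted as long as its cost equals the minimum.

cost=2020; order=C,A,B; methods=hash,hash

Selinger DP (subsets sized 1..n):
  {B}: scan cost=60, card=60
  {A}: scan cost=50, card=50
  {C}: scan cost=100, card=100
  {AB}: card=600; try (A,hash)→720, (B,hash)→820, (B,merge)→820, (A,merge)→830, (A,nl_idx)→1020, (B,nl)→3050 …(+1); best=720 via (A,hash)
  {AC}: card=500; try (A,hash)→800, (C,nl_idx)→900, (C,merge)→1200, (A,nl_idx)→1200, (A,merge)→1250, (C,hash)→1500 …(+2); best=800 via (A,hash)
  {ABC}: card=6000; try (B,hash)→2020, (C,hash)→2720, (B,merge)→6220, (C,merge)→8120, (C,nl_idx)→10920, (B,nl)→30800 …(+1); best=2020 via (B,hash)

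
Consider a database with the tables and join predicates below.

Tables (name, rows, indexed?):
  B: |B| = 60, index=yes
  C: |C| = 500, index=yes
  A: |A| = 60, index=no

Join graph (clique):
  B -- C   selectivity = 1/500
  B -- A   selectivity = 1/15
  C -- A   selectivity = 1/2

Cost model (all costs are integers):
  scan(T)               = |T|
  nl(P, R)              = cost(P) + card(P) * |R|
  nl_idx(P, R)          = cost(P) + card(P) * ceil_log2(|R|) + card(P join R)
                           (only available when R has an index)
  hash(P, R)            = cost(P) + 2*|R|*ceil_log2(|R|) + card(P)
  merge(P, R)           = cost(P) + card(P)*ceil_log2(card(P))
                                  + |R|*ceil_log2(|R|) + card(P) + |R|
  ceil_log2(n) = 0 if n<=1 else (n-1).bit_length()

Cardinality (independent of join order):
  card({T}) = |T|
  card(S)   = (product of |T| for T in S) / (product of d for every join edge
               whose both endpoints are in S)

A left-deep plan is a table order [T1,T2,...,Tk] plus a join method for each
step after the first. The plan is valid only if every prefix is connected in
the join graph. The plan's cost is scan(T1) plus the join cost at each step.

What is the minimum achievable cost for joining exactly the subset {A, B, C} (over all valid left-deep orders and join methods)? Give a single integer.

Selinger DP over subsets of {A,B,C}:
  {B}: scan cost=60, card=60
  {C}: scan cost=500, card=500
  {A}: scan cost=60, card=60
  {BC}: card=60; try (C,nl_idx)→660, (B,hash)→1720, (B,nl_idx)→3560, (C,merge)→5480, (B,merge)→5920, (C,hash)→9120 …(+2); best=660 via (C,nl_idx)
  {AB}: card=240; try (B,nl_idx)→660, (B,hash)→840, (A,hash)→840, (B,merge)→900, (A,merge)→900, (B,nl)→3660 …(+1); best=660 via (B,nl_idx)
  {AC}: card=15000; try (A,hash)→1720, (C,merge)→5480, (A,merge)→5920, (C,hash)→9120, (C,nl_idx)→15600, (C,nl)→30060 …(+1); best=1720 via (A,hash)
  {ABC}: card=120; try (A,hash)→1440, (A,merge)→1500, (C,nl_idx)→2940, (A,nl)→4260, (C,merge)→7820, (C,hash)→9900 …(+5); best=1440 via (A,hash)

1440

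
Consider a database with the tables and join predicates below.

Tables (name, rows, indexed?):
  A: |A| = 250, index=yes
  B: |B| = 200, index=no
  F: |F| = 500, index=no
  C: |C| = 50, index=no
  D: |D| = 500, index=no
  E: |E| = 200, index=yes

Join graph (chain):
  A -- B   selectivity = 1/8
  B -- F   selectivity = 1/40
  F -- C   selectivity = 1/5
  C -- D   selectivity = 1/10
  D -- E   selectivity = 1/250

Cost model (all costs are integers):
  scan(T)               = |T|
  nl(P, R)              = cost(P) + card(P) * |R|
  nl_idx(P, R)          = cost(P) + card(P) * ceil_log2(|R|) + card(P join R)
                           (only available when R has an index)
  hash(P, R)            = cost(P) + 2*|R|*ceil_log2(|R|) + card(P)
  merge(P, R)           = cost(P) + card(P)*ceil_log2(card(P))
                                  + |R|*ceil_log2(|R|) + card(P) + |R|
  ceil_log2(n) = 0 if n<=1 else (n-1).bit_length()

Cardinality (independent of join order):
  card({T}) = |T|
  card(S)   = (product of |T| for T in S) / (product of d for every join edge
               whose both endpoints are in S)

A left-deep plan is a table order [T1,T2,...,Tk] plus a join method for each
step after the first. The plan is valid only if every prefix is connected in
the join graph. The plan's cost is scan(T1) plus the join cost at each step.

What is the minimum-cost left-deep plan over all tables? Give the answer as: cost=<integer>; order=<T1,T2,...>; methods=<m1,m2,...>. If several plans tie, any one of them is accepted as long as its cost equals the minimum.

cost=1223400; order=D,E,C,F,B,A; methods=hash,hash,hash,hash,hash

Selinger DP (subsets sized 1..n):
  {A}: scan cost=250, card=250
  {B}: scan cost=200, card=200
  {F}: scan cost=500, card=500
  {C}: scan cost=50, card=50
  {D}: scan cost=500, card=500
  {E}: scan cost=200, card=200
  {AB}: card=6250; try (B,hash)→3700, (A,merge)→4250, (B,merge)→4300, (A,hash)→4400, (A,nl_idx)→8050, (A,nl)→50200 …(+1); best=3700 via (B,hash)
  {BF}: card=2500; try (B,hash)→4200, (F,merge)→7000, (B,merge)→7300, (F,hash)→9400, (F,nl)→100200, (B,nl)→100500; best=4200 via (B,hash)
  {CF}: card=5000; try (C,hash)→1600, (F,merge)→5400, (C,merge)→5850, (F,hash)→9100, (F,nl)→25050, (C,nl)→25500; best=1600 via (C,hash)
  {CD}: card=2500; try (C,hash)→1600, (D,merge)→5400, (C,merge)→5850, (D,hash)→9100, (D,nl)→25050, (C,nl)→25500; best=1600 via (C,hash)
  {DE}: card=400; try (E,hash)→4200, (E,nl_idx)→4900, (D,merge)→7000, (E,merge)→7300, (D,hash)→9400, (D,nl)→100200 …(+1); best=4200 via (E,hash)
  {ABF}: card=78125; try (A,hash)→10700, (F,hash)→18950, (A,merge)→38950, (F,merge)→96200, (A,nl_idx)→102325, (A,nl)→629200 …(+1); best=10700 via (A,hash)
  {BCF}: card=25000; try (C,hash)→7300, (B,hash)→9800, (C,merge)→37050, (B,merge)→73400, (C,nl)→129200, (B,nl)→1001600; best=7300 via (C,hash)
  {CDF}: card=250000; try (F,hash)→13100, (D,hash)→15600, (F,merge)→39100, (D,merge)→76600, (F,nl)→1251600, (D,nl)→2501600; best=13100 via (F,hash)
  {CDE}: card=2000; try (C,hash)→5200, (E,hash)→7300, (C,merge)→8550, (E,nl_idx)→23600, (C,nl)→24200, (E,merge)→35900 …(+1); best=5200 via (C,hash)
  {ABCF}: card=781250; try (A,hash)→36300, (C,hash)→89425, (A,merge)→409550, (A,nl_idx)→988550, (C,merge)→1417300, (C,nl)→3916950 …(+1); best=36300 via (A,hash)
  {BCDF}: card=1250000; try (D,hash)→41300, (B,hash)→266300, (D,merge)→412300, (B,merge)→4764900, (D,nl)→12507300, (B,nl)→50013100; best=41300 via (D,hash)
  {CDEF}: card=200000; try (F,hash)→16200, (F,merge)→34200, (E,hash)→266300, (F,nl)→1005200, (E,nl_idx)→2213100, (E,merge)→4764900 …(+1); best=16200 via (F,hash)
  {ABCDF}: card=39062500; try (D,hash)→826550, (A,hash)→1295300, (D,merge)→16447550, (A,merge)→27543550, (A,nl_idx)→49103800, (A,nl)→312541300 …(+1); best=826550 via (D,hash)
  {BCDEF}: card=1000000; try (B,hash)→219400, (E,hash)→1294500, (B,merge)→3818000, (E,nl_idx)→11041300, (E,merge)→27543100, (B,nl)→40016200 …(+1); best=219400 via (B,hash)
  {ABCDEF}: card=31250000; try (A,hash)→1223400, (A,merge)→21221650, (A,nl_idx)→39469400, (E,hash)→39892250, (A,nl)→250219400, (E,nl_idx)→344576550 …(+2); best=1223400 via (A,hash)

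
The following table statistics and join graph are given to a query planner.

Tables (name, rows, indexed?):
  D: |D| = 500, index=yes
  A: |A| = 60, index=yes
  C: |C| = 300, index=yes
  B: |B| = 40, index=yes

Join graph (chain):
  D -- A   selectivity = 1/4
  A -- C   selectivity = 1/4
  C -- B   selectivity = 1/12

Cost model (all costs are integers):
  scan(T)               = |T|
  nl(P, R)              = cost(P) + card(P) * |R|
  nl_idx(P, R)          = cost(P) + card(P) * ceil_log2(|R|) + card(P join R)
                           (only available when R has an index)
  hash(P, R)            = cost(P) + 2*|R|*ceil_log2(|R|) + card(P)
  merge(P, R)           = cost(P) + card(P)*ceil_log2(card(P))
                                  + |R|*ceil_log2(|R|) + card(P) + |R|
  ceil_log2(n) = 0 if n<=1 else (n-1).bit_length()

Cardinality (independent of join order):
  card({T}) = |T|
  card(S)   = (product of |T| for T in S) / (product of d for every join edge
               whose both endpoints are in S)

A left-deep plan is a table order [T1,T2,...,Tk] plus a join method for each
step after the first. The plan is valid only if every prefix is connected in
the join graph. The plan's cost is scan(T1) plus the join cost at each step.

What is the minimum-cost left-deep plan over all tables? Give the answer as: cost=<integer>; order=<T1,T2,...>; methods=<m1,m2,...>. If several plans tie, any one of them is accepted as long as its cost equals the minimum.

cost=26800; order=C,B,A,D; methods=hash,hash,hash

Selinger DP (subsets sized 1..n):
  {D}: scan cost=500, card=500
  {A}: scan cost=60, card=60
  {C}: scan cost=300, card=300
  {B}: scan cost=40, card=40
  {AD}: card=7500; try (A,hash)→1720, (D,merge)→5480, (A,merge)→5920, (D,nl_idx)→8100, (D,hash)→9120, (A,nl_idx)→11000 …(+2); best=1720 via (A,hash)
  {AC}: card=4500; try (A,hash)→1320, (C,merge)→3480, (A,merge)→3720, (C,nl_idx)→5100, (C,hash)→5520, (A,nl_idx)→6600 …(+2); best=1320 via (A,hash)
  {BC}: card=1000; try (B,hash)→1080, (C,nl_idx)→1400, (B,nl_idx)→3100, (C,merge)→3320, (B,merge)→3580, (C,hash)→5480 …(+2); best=1080 via (B,hash)
  {ACD}: card=562500; try (C,hash)→14620, (D,hash)→14820, (D,merge)→69320, (C,merge)→109720, (D,nl_idx)→604320, (C,nl_idx)→631720 …(+2); best=14620 via (C,hash)
  {ABC}: card=15000; try (A,hash)→2800, (B,hash)→6300, (A,merge)→12500, (A,nl_idx)→22080, (B,nl_idx)→43320, (A,nl)→61080 …(+2); best=2800 via (A,hash)
  {ABCD}: card=1875000; try (D,hash)→26800, (D,merge)→232800, (B,hash)→577600, (D,nl_idx)→2012800, (B,nl_idx)→5264620, (D,nl)→7502800 …(+2); best=26800 via (D,hash)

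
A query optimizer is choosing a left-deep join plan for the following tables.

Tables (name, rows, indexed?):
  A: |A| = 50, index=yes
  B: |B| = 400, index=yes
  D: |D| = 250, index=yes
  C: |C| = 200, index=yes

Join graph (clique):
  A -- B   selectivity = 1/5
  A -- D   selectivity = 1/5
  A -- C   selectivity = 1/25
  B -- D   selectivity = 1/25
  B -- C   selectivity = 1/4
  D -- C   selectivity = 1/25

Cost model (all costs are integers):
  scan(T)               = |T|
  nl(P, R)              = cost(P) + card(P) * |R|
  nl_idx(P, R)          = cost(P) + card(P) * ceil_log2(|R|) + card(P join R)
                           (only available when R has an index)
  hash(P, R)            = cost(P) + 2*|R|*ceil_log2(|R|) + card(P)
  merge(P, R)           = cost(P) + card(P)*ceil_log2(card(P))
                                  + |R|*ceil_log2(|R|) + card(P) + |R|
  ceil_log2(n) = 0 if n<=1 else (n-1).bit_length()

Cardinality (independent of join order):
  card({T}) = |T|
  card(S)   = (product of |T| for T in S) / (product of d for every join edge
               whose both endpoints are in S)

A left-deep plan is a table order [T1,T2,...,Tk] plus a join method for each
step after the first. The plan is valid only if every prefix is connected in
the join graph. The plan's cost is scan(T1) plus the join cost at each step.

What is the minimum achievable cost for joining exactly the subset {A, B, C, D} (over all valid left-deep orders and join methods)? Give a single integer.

12690

Selinger DP over subsets of {A,B,C,D}:
  {A}: scan cost=50, card=50
  {B}: scan cost=400, card=400
  {D}: scan cost=250, card=250
  {C}: scan cost=200, card=200
  {AB}: card=4000; try (A,hash)→1400, (B,merge)→4400, (B,nl_idx)→4500, (A,merge)→4750, (A,nl_idx)→6800, (B,hash)→7300 …(+2); best=1400 via (A,hash)
  {AD}: card=2500; try (A,hash)→1100, (D,merge)→2650, (A,merge)→2850, (D,nl_idx)→2950, (D,hash)→4100, (A,nl_idx)→4250 …(+2); best=1100 via (A,hash)
  {AC}: card=400; try (C,nl_idx)→850, (A,hash)→1000, (A,nl_idx)→1800, (C,merge)→2200, (A,merge)→2350, (C,hash)→3300 …(+2); best=850 via (C,nl_idx)
  {BD}: card=4000; try (D,hash)→4800, (B,merge)→6500, (B,nl_idx)→6500, (D,merge)→6650, (D,nl_idx)→7600, (B,hash)→7700 …(+2); best=4800 via (D,hash)
  {BC}: card=20000; try (C,hash)→4000, (B,merge)→6000, (C,merge)→6200, (B,hash)→7600, (B,nl_idx)→22000, (C,nl_idx)→23600 …(+2); best=4000 via (C,hash)
  {CD}: card=2000; try (C,hash)→3700, (D,nl_idx)→3800, (D,merge)→4250, (C,nl_idx)→4250, (C,merge)→4300, (D,hash)→4400 …(+2); best=3700 via (C,hash)
  {ABD}: card=8000; try (D,hash)→9400, (A,hash)→9400, (B,hash)→10800, (B,nl_idx)→31600, (A,nl_idx)→36800, (B,merge)→37600 …(+6); best=9400 via (D,hash)
  {ABC}: card=8000; try (B,hash)→8450, (C,hash)→8600, (B,merge)→8850, (B,nl_idx)→12450, (A,hash)→24600, (C,nl_idx)→41400 …(+6); best=8450 via (B,hash)
  {ACD}: card=800; try (D,nl_idx)→4850, (D,hash)→5250, (A,hash)→6300, (C,hash)→6800, (D,merge)→7100, (A,nl_idx)→16500 …(+6); best=4850 via (D,nl_idx)
  {BCD}: card=8000; try (C,hash)→12000, (B,hash)→12900, (D,hash)→28000, (B,nl_idx)→29700, (B,merge)→31700, (C,nl_idx)→44800 …(+6); best=12000 via (C,hash)
  {ABCD}: card=640; try (B,nl_idx)→12690, (B,hash)→12850, (B,merge)→17650, (D,hash)→20450, (C,hash)→20600, (A,hash)→20600 …(+10); best=12690 via (B,nl_idx)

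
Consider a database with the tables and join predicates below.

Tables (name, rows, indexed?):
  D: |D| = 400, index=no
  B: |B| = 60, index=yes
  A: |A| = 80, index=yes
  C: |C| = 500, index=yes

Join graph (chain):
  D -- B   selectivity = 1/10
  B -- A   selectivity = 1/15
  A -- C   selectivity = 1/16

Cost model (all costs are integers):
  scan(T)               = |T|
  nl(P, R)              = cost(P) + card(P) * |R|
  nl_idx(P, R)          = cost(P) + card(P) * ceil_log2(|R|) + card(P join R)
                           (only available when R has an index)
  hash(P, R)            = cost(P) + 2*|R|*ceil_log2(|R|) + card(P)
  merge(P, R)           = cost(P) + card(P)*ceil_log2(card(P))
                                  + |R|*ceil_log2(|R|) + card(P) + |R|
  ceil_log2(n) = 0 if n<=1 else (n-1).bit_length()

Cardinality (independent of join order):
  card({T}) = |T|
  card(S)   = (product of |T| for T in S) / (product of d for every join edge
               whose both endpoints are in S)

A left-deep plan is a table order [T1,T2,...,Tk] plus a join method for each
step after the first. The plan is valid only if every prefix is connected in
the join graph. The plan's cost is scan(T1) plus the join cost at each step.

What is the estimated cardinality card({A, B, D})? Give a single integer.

Tables in S: A(80), B(60), D(400)
Edges inside S: D-B(d=10), B-A(d=15)
numerator = 80 * 60 * 400 = 1920000
denominator = 10 * 15 = 150
card(S) = 1920000 / 150 = 12800

12800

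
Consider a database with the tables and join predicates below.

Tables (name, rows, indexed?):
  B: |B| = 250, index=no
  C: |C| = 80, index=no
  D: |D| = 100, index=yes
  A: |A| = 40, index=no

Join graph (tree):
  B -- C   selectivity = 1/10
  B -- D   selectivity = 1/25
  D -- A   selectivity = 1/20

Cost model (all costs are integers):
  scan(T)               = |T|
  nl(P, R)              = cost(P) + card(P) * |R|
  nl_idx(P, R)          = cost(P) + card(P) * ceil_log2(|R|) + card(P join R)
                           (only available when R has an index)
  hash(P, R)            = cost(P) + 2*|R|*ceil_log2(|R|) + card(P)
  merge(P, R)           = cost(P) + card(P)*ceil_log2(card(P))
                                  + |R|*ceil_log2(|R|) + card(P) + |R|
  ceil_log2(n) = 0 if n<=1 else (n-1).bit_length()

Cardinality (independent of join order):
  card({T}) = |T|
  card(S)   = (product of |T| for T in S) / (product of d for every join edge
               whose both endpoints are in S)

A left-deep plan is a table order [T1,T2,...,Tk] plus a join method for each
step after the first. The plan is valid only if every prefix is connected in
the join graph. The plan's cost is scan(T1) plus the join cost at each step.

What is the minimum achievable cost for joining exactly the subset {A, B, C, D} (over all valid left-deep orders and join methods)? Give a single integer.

Selinger DP over subsets of {A,B,C,D}:
  {B}: scan cost=250, card=250
  {C}: scan cost=80, card=80
  {D}: scan cost=100, card=100
  {A}: scan cost=40, card=40
  {BC}: card=2000; try (C,hash)→1620, (B,merge)→2970, (C,merge)→3140, (B,hash)→4160, (B,nl)→20080, (C,nl)→20250; best=1620 via (C,hash)
  {BD}: card=1000; try (D,hash)→1900, (D,nl_idx)→3000, (B,merge)→3150, (D,merge)→3300, (B,hash)→4200, (B,nl)→25100 …(+1); best=1900 via (D,hash)
  {AD}: card=200; try (D,nl_idx)→520, (A,hash)→680, (D,merge)→1120, (A,merge)→1180, (D,hash)→1480, (D,nl)→4040 …(+1); best=520 via (D,nl_idx)
  {BCD}: card=8000; try (C,hash)→4020, (D,hash)→5020, (C,merge)→13540, (D,nl_idx)→23620, (D,merge)→26420, (C,nl)→81900 …(+1); best=4020 via (C,hash)
  {ABD}: card=2000; try (A,hash)→3380, (B,merge)→4570, (B,hash)→4720, (A,merge)→13180, (A,nl)→41900, (B,nl)→50520; best=3380 via (A,hash)
  {ABCD}: card=16000; try (C,hash)→6500, (A,hash)→12500, (C,merge)→28020, (A,merge)→116300, (C,nl)→163380, (A,nl)→324020; best=6500 via (C,hash)

6500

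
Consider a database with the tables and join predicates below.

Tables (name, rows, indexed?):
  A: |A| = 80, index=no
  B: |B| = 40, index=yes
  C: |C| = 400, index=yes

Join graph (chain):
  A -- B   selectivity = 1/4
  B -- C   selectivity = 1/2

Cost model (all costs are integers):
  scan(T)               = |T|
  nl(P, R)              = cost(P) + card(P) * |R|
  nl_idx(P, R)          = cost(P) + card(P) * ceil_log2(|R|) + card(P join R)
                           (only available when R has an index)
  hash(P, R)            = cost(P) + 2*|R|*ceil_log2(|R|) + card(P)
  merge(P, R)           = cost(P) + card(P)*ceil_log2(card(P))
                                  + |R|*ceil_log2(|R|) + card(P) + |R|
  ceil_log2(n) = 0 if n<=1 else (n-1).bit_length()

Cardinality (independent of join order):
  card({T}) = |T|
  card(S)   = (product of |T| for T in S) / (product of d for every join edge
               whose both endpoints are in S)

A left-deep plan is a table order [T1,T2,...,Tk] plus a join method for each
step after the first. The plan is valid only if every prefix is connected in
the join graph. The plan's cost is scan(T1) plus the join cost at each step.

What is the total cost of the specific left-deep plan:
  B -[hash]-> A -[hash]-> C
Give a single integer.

9200

step 1: scan B: cost=40, card=40
step 2: join A via hash
    card(P join A) = 40*80/(4) = 800
    cost = 40 + 2*80*7 + 40 = 1200
step 3: join C via hash
    card(P join C) = 800*400/(2) = 160000
    cost = 1200 + 2*400*9 + 800 = 9200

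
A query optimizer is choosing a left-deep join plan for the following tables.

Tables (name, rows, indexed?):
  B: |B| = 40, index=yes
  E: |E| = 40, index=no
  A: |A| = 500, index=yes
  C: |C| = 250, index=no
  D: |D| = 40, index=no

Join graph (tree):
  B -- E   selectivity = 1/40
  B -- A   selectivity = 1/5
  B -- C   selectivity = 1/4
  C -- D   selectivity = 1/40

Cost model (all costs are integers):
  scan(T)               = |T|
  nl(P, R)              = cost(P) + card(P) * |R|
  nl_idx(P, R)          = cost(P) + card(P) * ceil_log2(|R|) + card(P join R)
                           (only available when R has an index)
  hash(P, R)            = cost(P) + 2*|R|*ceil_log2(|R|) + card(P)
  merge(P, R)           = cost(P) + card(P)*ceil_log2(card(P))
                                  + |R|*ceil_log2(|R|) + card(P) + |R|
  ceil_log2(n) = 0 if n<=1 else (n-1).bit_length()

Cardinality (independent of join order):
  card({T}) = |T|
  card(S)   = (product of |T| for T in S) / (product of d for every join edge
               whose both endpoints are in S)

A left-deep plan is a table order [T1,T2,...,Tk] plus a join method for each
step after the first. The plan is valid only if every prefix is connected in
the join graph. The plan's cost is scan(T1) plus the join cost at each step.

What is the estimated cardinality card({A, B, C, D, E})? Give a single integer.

250000

Tables in S: A(500), B(40), C(250), D(40), E(40)
Edges inside S: B-E(d=40), B-A(d=5), B-C(d=4), C-D(d=40)
numerator = 500 * 40 * 250 * 40 * 40 = 8000000000
denominator = 40 * 5 * 4 * 40 = 32000
card(S) = 8000000000 / 32000 = 250000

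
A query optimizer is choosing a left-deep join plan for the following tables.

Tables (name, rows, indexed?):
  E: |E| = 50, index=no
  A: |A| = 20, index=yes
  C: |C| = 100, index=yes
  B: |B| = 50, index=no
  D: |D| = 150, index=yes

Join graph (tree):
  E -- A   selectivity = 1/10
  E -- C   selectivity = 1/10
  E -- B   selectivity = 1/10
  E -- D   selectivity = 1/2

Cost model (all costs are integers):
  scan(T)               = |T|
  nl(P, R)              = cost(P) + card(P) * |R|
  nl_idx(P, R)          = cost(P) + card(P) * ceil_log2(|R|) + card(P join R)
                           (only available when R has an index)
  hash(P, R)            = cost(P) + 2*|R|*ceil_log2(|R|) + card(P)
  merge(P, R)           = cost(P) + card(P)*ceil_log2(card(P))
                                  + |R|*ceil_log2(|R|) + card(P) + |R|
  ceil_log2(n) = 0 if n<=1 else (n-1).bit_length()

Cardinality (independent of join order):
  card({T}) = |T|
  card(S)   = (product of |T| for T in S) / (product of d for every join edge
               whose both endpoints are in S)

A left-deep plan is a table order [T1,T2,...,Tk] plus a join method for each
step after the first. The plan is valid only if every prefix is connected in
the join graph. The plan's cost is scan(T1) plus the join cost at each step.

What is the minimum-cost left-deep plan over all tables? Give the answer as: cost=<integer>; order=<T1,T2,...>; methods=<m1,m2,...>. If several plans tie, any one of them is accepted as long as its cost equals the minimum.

Selinger DP (subsets sized 1..n):
  {E}: scan cost=50, card=50
  {A}: scan cost=20, card=20
  {C}: scan cost=100, card=100
  {B}: scan cost=50, card=50
  {D}: scan cost=150, card=150
  {AE}: card=100; try (A,hash)→300, (A,nl_idx)→400, (E,merge)→490, (A,merge)→520, (E,hash)→640, (E,nl)→1020 …(+1); best=300 via (A,hash)
  {CE}: card=500; try (E,hash)→800, (C,nl_idx)→900, (C,merge)→1200, (E,merge)→1250, (C,hash)→1500, (C,nl)→5050 …(+1); best=800 via (E,hash)
  {BE}: card=250; try (E,hash)→700, (B,hash)→700, (E,merge)→750, (B,merge)→750, (E,nl)→2550, (B,nl)→2550; best=700 via (E,hash)
  {DE}: card=3750; try (E,hash)→900, (D,merge)→1750, (E,merge)→1850, (D,hash)→2500, (D,nl_idx)→4200, (D,nl)→7550 …(+1); best=900 via (E,hash)
  {ACE}: card=1000; try (A,hash)→1500, (C,hash)→1800, (C,merge)→1900, (C,nl_idx)→2000, (A,nl_idx)→4300, (A,merge)→5920 …(+2); best=1500 via (A,hash)
  {ABE}: card=500; try (B,hash)→1000, (A,hash)→1150, (B,merge)→1450, (A,nl_idx)→2450, (A,merge)→3070, (B,nl)→5300 …(+1); best=1000 via (B,hash)
  {ADE}: card=7500; try (D,merge)→2450, (D,hash)→2800, (A,hash)→4850, (D,nl_idx)→8600, (D,nl)→15300, (A,nl_idx)→27150 …(+2); best=2450 via (D,merge)
  {BCE}: card=2500; try (B,hash)→1900, (C,hash)→2350, (C,merge)→3750, (C,nl_idx)→4950, (B,merge)→6150, (C,nl)→25700 …(+1); best=1900 via (B,hash)
  {CDE}: card=37500; try (D,hash)→3700, (C,hash)→6050, (D,merge)→7150, (D,nl_idx)→42300, (C,merge)→50450, (C,nl_idx)→64650 …(+2); best=3700 via (D,hash)
  {BDE}: card=18750; try (D,hash)→3350, (D,merge)→4300, (B,hash)→5250, (D,nl_idx)→21450, (D,nl)→38200, (B,merge)→50000 …(+1); best=3350 via (D,hash)
  {ABCE}: card=5000; try (C,hash)→2900, (B,hash)→3100, (A,hash)→4600, (C,merge)→6800, (C,nl_idx)→9500, (B,merge)→12850 …(+5); best=2900 via (C,hash)
  {ACDE}: card=75000; try (D,hash)→4900, (C,hash)→11350, (D,merge)→13850, (A,hash)→41400, (D,nl_idx)→84500, (C,merge)→108250 …(+6); best=4900 via (D,hash)
  {ABDE}: card=37500; try (D,hash)→3900, (D,merge)→7350, (B,hash)→10550, (A,hash)→22300, (D,nl_idx)→42500, (D,nl)→76000 …(+5); best=3900 via (D,hash)
  {BCDE}: card=187500; try (D,hash)→6800, (C,hash)→23500, (D,merge)→35750, (B,hash)→41800, (D,nl_idx)→209400, (C,merge)→304150 …(+5); best=6800 via (D,hash)
  {ABCDE}: card=375000; try (D,hash)→10300, (C,hash)→42800, (D,merge)→74250, (B,hash)→80500, (A,hash)→194500, (D,nl_idx)→417900 …(+9); best=10300 via (D,hash)

cost=10300; order=E,A,B,C,D; methods=hash,hash,hash,hash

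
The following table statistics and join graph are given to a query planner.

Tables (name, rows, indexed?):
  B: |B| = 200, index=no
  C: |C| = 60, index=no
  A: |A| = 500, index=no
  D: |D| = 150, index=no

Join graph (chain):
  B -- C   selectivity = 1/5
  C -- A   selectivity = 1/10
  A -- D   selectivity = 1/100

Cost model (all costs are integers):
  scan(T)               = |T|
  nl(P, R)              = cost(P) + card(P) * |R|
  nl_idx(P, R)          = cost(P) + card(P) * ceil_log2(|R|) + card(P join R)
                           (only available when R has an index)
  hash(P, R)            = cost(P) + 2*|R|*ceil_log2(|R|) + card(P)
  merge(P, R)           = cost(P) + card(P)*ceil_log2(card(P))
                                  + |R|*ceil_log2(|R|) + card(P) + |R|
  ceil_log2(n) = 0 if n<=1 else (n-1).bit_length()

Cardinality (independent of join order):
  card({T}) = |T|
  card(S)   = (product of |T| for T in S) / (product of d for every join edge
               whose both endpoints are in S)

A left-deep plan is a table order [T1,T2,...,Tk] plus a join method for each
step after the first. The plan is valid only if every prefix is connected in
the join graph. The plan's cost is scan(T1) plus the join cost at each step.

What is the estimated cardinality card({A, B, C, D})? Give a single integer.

180000

Tables in S: A(500), B(200), C(60), D(150)
Edges inside S: B-C(d=5), C-A(d=10), A-D(d=100)
numerator = 500 * 200 * 60 * 150 = 900000000
denominator = 5 * 10 * 100 = 5000
card(S) = 900000000 / 5000 = 180000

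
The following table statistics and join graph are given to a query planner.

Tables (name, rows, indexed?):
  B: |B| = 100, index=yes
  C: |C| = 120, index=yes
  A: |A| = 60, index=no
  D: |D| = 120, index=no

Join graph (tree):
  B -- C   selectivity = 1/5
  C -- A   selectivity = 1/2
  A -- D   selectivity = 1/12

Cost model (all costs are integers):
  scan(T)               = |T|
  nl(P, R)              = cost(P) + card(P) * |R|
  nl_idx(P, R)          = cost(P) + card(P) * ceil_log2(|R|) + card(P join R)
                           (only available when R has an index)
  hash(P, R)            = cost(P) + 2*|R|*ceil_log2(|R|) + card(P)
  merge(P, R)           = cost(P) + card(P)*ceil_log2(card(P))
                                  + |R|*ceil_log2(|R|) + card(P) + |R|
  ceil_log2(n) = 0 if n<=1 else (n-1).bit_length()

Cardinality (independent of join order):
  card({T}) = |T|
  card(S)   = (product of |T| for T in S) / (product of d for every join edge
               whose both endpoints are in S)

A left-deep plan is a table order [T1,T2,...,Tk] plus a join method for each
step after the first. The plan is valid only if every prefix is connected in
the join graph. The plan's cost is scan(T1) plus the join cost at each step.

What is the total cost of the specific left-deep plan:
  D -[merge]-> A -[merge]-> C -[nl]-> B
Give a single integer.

step 1: scan D: cost=120, card=120
step 2: join A via merge
    card(P join A) = 120*60/(12) = 600
    cost = 120 + 120*7 + 60*6 + 120 + 60 = 1500
step 3: join C via merge
    card(P join C) = 600*120/(2) = 36000
    cost = 1500 + 600*10 + 120*7 + 600 + 120 = 9060
step 4: join B via nl
    card(P join B) = 36000*100/(5) = 720000
    cost = 9060 + 36000*100 = 3609060

3609060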